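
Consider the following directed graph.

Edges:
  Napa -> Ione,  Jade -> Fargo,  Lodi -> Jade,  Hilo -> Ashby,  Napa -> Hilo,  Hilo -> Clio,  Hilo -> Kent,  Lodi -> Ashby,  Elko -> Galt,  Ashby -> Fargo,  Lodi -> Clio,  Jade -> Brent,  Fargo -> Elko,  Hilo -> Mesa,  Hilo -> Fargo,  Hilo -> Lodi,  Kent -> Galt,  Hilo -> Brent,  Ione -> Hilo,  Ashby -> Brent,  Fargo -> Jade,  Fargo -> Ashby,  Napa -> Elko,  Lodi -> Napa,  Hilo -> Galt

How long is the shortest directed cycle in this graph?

For each vertex v, BFS finds the shortest path from v back to v.
The shortest such closed walk is Jade → Fargo → Jade, length 2.

2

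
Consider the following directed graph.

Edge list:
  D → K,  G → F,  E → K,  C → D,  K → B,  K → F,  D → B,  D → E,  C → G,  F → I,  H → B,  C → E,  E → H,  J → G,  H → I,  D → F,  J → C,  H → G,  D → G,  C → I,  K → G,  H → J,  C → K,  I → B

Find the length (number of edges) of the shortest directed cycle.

For each vertex v, BFS finds the shortest path from v back to v.
The shortest such closed walk is E → H → J → C → E, length 4.

4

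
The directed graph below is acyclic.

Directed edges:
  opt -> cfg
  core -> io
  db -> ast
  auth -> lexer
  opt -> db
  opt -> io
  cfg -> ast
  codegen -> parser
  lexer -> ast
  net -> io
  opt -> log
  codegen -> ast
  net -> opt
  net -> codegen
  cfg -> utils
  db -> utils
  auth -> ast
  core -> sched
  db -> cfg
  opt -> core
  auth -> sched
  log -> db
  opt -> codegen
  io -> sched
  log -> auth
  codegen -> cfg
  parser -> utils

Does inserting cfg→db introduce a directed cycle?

Yes

Adding cfg→db creates a cycle iff db can already reach cfg.
Path from db: db → cfg.
So db → … → cfg → db is a cycle.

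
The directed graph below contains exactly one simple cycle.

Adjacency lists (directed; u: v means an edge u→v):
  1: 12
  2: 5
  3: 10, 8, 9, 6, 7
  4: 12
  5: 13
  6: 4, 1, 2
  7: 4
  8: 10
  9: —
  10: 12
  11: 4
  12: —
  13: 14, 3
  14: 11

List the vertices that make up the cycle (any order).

2, 3, 5, 6, 13

DFS with gray/black marking from 13:
13 gray
  14 gray
    11 gray
      4 gray
        12 gray
        12 black
      4 black
    11 black
  14 black
  3 gray
    10 gray
      10→12: 12 black — skip
    10 black
    8 gray
      8→10: 10 black — skip
    8 black
    9 gray
    9 black
    6 gray
      6→4: 4 black — skip
      1 gray
        1→12: 12 black — skip
      1 black
      2 gray
        5 gray
          5→13: 13 is gray → back edge
Back edge closes the cycle 13 → 3 → 6 → 2 → 5 → 13; its vertices are {2, 3, 5, 6, 13}.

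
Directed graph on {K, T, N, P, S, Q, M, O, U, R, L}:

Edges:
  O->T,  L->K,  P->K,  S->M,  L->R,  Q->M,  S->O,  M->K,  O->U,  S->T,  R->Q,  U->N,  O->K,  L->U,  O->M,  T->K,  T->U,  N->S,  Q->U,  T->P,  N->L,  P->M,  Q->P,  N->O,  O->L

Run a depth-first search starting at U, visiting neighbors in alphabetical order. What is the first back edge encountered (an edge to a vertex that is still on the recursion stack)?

DFS from U (visiting neighbors in alphabetical order); mark gray on enter, black on exit:
U gray
  N gray
    L gray
      K gray
      K black
      R gray
        Q gray
          M gray
            M→K: K black — skip
          M black
          P gray
            P→K: K black — skip
            P→M: M black — skip
          P black
          Q→U: U is gray → back edge
First back edge: Q → U.

Q->U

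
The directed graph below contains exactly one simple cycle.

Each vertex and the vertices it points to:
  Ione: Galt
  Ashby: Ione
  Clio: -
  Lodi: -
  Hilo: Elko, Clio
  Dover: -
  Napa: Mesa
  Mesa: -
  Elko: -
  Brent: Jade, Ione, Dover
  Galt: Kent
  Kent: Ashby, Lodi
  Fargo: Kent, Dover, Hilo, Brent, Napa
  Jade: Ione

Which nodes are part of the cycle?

DFS with gray/black marking from Kent:
Kent gray
  Ashby gray
    Ione gray
      Galt gray
        Galt→Kent: Kent is gray → back edge
Back edge closes the cycle Kent → Ashby → Ione → Galt → Kent; its vertices are {Galt, Ione, Kent, Ashby}.

Galt, Ione, Kent, Ashby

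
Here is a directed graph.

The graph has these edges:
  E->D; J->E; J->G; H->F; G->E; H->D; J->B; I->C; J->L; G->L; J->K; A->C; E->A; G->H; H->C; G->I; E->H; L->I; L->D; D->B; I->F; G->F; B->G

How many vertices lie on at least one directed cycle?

6

A vertex is on a directed cycle iff it belongs to a strongly connected component of size ≥ 2 (or has a self-loop).
The vertices on cycles are {B, D, E, G, H, L} — 6 in total.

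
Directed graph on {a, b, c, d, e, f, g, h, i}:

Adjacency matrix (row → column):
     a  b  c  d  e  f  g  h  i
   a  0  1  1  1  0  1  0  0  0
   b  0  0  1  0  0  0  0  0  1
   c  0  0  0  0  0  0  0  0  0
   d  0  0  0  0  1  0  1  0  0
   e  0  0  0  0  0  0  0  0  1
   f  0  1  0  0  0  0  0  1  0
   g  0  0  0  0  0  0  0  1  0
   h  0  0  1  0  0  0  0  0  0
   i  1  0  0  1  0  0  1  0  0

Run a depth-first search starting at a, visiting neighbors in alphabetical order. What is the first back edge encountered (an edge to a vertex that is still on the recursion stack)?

i->a

DFS from a (visiting neighbors in alphabetical order); mark gray on enter, black on exit:
a gray
  b gray
    c gray
    c black
    i gray
      i→a: a is gray → back edge
First back edge: i → a.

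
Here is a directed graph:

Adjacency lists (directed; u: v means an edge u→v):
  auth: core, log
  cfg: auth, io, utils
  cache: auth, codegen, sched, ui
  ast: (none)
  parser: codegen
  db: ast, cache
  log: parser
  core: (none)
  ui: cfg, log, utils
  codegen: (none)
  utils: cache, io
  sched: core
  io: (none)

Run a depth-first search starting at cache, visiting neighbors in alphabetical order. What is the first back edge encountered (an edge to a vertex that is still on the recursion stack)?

utils→cache

DFS from cache (visiting neighbors in alphabetical order); mark gray on enter, black on exit:
cache gray
  auth gray
    core gray
    core black
    log gray
      parser gray
        codegen gray
        codegen black
      parser black
    log black
  auth black
  cache→codegen: codegen black — skip
  sched gray
    sched→core: core black — skip
  sched black
  ui gray
    cfg gray
      cfg→auth: auth black — skip
      io gray
      io black
      utils gray
        utils→cache: cache is gray → back edge
First back edge: utils → cache.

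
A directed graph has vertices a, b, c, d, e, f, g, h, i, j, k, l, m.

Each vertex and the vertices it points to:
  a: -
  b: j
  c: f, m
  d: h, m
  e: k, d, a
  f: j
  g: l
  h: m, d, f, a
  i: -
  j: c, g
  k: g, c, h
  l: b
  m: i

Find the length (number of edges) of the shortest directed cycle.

2

For each vertex v, BFS finds the shortest path from v back to v.
The shortest such closed walk is h → d → h, length 2.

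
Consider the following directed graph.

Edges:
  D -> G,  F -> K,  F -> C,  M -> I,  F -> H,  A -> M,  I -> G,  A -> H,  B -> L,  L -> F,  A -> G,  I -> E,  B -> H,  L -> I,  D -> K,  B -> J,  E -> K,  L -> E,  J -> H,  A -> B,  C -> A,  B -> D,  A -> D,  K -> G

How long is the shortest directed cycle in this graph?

5

For each vertex v, BFS finds the shortest path from v back to v.
The shortest such closed walk is A → B → L → F → C → A, length 5.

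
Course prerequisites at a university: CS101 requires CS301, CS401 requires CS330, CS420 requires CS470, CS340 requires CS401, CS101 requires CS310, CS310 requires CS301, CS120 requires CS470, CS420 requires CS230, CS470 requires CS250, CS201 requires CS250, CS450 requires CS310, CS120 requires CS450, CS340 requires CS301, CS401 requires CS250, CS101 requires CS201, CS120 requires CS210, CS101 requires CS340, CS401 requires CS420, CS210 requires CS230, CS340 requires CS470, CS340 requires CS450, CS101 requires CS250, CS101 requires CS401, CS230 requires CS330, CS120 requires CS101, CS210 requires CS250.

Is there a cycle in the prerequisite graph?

No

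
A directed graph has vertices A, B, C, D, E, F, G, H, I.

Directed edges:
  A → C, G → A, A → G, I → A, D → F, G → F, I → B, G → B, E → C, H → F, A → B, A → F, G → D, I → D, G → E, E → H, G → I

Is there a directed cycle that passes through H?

No

H lies on a cycle iff there is a path from H back to itself.
Exploring from H, it never reaches itself; equivalently, its strongly connected component is a singleton.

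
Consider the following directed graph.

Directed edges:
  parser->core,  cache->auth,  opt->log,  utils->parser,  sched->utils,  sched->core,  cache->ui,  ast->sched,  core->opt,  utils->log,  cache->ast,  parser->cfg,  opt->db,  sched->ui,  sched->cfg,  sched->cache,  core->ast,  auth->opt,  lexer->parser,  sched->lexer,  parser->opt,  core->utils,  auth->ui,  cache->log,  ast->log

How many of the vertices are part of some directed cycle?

7

A vertex is on a directed cycle iff it belongs to a strongly connected component of size ≥ 2 (or has a self-loop).
The vertices on cycles are {ast, core, cache, lexer, sched, utils, parser} — 7 in total.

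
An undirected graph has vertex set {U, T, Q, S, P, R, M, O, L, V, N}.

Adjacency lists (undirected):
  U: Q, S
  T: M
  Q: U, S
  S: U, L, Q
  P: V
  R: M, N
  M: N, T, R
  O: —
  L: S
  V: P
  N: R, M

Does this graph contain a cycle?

DFS, tracking each vertex's parent; an edge to a visited non-parent vertex closes a cycle.
Start from T:
visit T (parent –)
  visit M (parent T)
    visit N (parent M)
      visit R (parent N)
        R–M: M visited and ≠ parent → cycle
Cycle: M – N – R – M.

Yes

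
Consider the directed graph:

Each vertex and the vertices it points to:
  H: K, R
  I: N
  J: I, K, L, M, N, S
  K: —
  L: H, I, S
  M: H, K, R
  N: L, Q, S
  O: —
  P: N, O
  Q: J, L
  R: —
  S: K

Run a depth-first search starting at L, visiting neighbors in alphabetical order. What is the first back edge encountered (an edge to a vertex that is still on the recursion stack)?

DFS from L (visiting neighbors in alphabetical order); mark gray on enter, black on exit:
L gray
  H gray
    K gray
    K black
    R gray
    R black
  H black
  I gray
    N gray
      N→L: L is gray → back edge
First back edge: N → L.

N->L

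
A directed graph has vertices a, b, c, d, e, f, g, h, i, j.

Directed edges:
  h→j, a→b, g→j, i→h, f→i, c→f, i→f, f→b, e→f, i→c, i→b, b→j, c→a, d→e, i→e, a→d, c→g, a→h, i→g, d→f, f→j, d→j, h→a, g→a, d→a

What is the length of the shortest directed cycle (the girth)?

For each vertex v, BFS finds the shortest path from v back to v.
The shortest such closed walk is i → f → i, length 2.

2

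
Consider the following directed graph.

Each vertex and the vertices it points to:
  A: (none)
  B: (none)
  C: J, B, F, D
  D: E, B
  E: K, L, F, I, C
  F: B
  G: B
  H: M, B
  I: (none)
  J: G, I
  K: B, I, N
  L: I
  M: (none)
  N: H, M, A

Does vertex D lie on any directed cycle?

Yes

D is on a cycle iff D can reach itself via ≥1 edge.
D → E → C → D — yes.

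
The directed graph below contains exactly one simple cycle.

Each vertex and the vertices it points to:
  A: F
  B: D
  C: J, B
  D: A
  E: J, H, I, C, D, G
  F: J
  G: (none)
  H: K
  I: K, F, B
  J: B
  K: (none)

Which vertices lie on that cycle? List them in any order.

DFS with gray/black marking from D:
D gray
  A gray
    F gray
      J gray
        B gray
          B→D: D is gray → back edge
Back edge closes the cycle D → A → F → J → B → D; its vertices are {A, B, D, F, J}.

A, B, D, F, J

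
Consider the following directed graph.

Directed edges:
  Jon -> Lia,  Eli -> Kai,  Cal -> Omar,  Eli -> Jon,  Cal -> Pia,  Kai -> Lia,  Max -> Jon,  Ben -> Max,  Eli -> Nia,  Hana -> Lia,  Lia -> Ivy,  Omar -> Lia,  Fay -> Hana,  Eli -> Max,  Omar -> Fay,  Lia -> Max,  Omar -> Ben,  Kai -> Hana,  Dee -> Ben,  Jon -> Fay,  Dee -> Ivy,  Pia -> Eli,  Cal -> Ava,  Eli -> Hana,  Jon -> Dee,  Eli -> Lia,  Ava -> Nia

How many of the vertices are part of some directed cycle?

A vertex is on a directed cycle iff it belongs to a strongly connected component of size ≥ 2 (or has a self-loop).
The vertices on cycles are {Ben, Dee, Fay, Jon, Lia, Max, Hana} — 7 in total.

7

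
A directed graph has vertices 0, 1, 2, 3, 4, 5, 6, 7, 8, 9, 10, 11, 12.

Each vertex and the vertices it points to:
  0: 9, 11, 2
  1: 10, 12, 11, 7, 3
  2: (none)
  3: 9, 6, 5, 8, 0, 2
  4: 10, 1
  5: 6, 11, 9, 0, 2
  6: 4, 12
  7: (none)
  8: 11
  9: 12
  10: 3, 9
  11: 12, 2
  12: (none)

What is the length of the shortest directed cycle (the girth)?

For each vertex v, BFS finds the shortest path from v back to v.
The shortest such closed walk is 4 → 1 → 3 → 6 → 4, length 4.

4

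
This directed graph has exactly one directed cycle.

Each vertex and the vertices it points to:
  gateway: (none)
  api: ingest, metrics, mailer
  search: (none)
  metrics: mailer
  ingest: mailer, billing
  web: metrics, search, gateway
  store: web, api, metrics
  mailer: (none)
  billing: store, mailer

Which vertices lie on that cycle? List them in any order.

DFS with gray/black marking from billing:
billing gray
  store gray
    web gray
      metrics gray
        mailer gray
        mailer black
      metrics black
      search gray
      search black
      gateway gray
      gateway black
    web black
    api gray
      ingest gray
        ingest→mailer: mailer black — skip
        ingest→billing: billing is gray → back edge
Back edge closes the cycle billing → store → api → ingest → billing; its vertices are {api, store, ingest, billing}.

api, store, ingest, billing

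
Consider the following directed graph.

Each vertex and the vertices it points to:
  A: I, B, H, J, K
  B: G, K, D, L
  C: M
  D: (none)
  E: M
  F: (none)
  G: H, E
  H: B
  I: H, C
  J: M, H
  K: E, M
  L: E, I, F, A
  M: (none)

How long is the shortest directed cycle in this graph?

3

For each vertex v, BFS finds the shortest path from v back to v.
The shortest such closed walk is B → G → H → B, length 3.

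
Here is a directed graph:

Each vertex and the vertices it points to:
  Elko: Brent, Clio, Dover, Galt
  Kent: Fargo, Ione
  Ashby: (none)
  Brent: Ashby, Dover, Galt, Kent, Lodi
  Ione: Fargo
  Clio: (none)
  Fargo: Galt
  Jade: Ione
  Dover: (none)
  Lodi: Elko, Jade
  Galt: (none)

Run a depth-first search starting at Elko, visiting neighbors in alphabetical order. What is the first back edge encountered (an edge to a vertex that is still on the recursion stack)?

Lodi->Elko

DFS from Elko (visiting neighbors in alphabetical order); mark gray on enter, black on exit:
Elko gray
  Brent gray
    Ashby gray
    Ashby black
    Dover gray
    Dover black
    Galt gray
    Galt black
    Kent gray
      Fargo gray
        Fargo→Galt: Galt black — skip
      Fargo black
      Ione gray
        Ione→Fargo: Fargo black — skip
      Ione black
    Kent black
    Lodi gray
      Lodi→Elko: Elko is gray → back edge
First back edge: Lodi → Elko.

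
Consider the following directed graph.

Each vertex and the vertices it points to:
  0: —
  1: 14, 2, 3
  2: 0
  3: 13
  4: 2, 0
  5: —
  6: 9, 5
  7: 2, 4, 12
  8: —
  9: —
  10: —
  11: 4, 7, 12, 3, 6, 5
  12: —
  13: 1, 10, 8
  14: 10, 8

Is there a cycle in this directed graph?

DFS with white/gray/black marking, starting from 13:
13 gray
  1 gray
    14 gray
      10 gray
      10 black
      8 gray
      8 black
    14 black
    2 gray
      0 gray
      0 black
    2 black
    3 gray
      3→13: 13 is gray → back edge
Back edge found, so a cycle exists: 13 → 1 → 3 → 13.

Yes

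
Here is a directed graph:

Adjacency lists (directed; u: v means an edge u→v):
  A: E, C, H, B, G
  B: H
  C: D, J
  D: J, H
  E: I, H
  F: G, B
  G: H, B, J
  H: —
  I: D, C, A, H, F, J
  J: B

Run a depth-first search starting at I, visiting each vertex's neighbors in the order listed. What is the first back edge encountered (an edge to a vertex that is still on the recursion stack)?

E->I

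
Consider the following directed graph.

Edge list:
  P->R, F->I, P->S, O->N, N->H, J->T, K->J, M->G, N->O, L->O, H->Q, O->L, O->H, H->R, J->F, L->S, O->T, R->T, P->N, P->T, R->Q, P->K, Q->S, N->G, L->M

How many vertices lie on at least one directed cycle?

A vertex is on a directed cycle iff it belongs to a strongly connected component of size ≥ 2 (or has a self-loop).
The vertices on cycles are {L, N, O} — 3 in total.

3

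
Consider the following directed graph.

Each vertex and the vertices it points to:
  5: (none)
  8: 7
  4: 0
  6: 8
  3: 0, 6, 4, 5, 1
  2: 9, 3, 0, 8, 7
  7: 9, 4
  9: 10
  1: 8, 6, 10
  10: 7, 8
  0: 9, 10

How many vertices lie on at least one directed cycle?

A vertex is on a directed cycle iff it belongs to a strongly connected component of size ≥ 2 (or has a self-loop).
The vertices on cycles are {0, 4, 7, 8, 9, 10} — 6 in total.

6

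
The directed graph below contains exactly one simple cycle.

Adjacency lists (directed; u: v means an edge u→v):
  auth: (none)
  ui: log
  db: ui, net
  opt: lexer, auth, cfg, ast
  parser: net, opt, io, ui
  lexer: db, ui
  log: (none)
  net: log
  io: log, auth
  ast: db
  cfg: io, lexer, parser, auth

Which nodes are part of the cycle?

cfg, opt, parser

DFS with gray/black marking from opt:
opt gray
  lexer gray
    db gray
      ui gray
        log gray
        log black
      ui black
      net gray
        net→log: log black — skip
      net black
    db black
    lexer→ui: ui black — skip
  lexer black
  auth gray
  auth black
  cfg gray
    io gray
      io→log: log black — skip
      io→auth: auth black — skip
    io black
    cfg→lexer: lexer black — skip
    parser gray
      parser→net: net black — skip
      parser→opt: opt is gray → back edge
Back edge closes the cycle opt → cfg → parser → opt; its vertices are {cfg, opt, parser}.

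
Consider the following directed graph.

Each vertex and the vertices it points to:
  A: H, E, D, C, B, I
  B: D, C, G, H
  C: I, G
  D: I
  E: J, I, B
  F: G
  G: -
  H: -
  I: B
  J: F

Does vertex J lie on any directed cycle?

No

J lies on a cycle iff there is a path from J back to itself.
Exploring from J, it never reaches itself; equivalently, its strongly connected component is a singleton.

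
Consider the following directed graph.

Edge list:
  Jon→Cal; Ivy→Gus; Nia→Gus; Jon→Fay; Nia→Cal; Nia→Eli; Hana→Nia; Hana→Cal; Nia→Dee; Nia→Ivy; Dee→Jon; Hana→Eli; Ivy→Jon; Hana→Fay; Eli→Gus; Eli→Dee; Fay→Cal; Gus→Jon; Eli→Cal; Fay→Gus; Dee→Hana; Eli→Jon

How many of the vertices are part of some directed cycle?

A vertex is on a directed cycle iff it belongs to a strongly connected component of size ≥ 2 (or has a self-loop).
The vertices on cycles are {Dee, Eli, Fay, Gus, Jon, Nia, Hana} — 7 in total.

7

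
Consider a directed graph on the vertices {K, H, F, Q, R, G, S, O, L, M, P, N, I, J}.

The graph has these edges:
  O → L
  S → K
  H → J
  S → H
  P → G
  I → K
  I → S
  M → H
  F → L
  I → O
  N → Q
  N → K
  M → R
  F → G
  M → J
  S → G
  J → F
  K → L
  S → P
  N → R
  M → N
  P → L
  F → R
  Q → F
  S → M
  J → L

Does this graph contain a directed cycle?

No

DFS with white/gray/black marking, starting from L:
L gray
L black
K gray
  K→L: L black — skip
K black
H gray
  J gray
    F gray
      G gray
      G black
      R gray
      R black
      F→L: L black — skip
    F black
    J→L: L black — skip
  J black
H black
Q gray
  Q→F: F black — skip
Q black
S gray
  S→G: G black — skip
  S→K: K black — skip
  M gray
    M→H: H black — skip
    N gray
      N→K: K black — skip
      N→R: R black — skip
      N→Q: Q black — skip
    N black
    M→J: J black — skip
    M→R: R black — skip
  M black
  S→H: H black — skip
  P gray
    P→L: L black — skip
    P→G: G black — skip
  P black
S black
O gray
  O→L: L black — skip
O black
I gray
  I→S: S black — skip
  I→K: K black — skip
  I→O: O black — skip
I black
Every edge goes to a white or black vertex — no back edge, so the graph is acyclic.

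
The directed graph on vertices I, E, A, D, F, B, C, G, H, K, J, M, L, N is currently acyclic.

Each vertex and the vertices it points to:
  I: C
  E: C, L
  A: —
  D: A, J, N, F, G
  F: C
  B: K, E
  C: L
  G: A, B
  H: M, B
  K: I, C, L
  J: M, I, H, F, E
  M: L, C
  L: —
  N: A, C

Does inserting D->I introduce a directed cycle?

No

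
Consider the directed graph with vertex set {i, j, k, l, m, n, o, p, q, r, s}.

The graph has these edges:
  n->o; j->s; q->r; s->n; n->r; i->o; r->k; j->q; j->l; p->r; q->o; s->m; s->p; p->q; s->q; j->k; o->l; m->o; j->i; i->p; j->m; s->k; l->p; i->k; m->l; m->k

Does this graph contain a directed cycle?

Yes

DFS with white/gray/black marking, starting from p:
p gray
  q gray
    o gray
      l gray
        l→p: p is gray → back edge
Back edge found, so a cycle exists: p → q → o → l → p.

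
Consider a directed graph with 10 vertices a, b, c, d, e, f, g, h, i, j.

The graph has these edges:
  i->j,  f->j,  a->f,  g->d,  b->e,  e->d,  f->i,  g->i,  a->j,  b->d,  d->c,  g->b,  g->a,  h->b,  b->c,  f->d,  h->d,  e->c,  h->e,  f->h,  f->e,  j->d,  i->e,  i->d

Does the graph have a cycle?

DFS with white/gray/black marking, starting from b:
b gray
  e gray
    c gray
    c black
    d gray
      d→c: c black — skip
    d black
  e black
  b→d: d black — skip
  b→c: c black — skip
b black
a gray
  f gray
    j gray
      j→d: d black — skip
    j black
    f→d: d black — skip
    h gray
      h→e: e black — skip
      h→d: d black — skip
      h→b: b black — skip
    h black
    f→e: e black — skip
    i gray
      i→j: j black — skip
      i→e: e black — skip
      i→d: d black — skip
    i black
  f black
  a→j: j black — skip
a black
g gray
  g→a: a black — skip
  g→i: i black — skip
  g→b: b black — skip
  g→d: d black — skip
g black
Every edge goes to a white or black vertex — no back edge, so the graph is acyclic.

No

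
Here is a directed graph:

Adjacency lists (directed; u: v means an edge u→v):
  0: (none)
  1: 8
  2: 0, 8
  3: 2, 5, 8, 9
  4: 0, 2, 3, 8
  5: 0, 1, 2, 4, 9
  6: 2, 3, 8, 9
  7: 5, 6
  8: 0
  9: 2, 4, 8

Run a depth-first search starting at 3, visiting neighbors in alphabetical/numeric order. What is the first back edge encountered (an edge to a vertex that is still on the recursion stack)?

DFS from 3 (visiting neighbors in alphabetical/numeric order); mark gray on enter, black on exit:
3 gray
  2 gray
    0 gray
    0 black
    8 gray
      8→0: 0 black — skip
    8 black
  2 black
  5 gray
    5→0: 0 black — skip
    1 gray
      1→8: 8 black — skip
    1 black
    5→2: 2 black — skip
    4 gray
      4→0: 0 black — skip
      4→2: 2 black — skip
      4→3: 3 is gray → back edge
First back edge: 4 → 3.

4->3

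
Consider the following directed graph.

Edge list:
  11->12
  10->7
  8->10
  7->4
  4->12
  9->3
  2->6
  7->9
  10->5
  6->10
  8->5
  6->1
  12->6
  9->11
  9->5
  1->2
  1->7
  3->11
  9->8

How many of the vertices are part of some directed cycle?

A vertex is on a directed cycle iff it belongs to a strongly connected component of size ≥ 2 (or has a self-loop).
The vertices on cycles are {1, 2, 3, 4, 6, 7, 8, 9, 10, 11, 12} — 11 in total.

11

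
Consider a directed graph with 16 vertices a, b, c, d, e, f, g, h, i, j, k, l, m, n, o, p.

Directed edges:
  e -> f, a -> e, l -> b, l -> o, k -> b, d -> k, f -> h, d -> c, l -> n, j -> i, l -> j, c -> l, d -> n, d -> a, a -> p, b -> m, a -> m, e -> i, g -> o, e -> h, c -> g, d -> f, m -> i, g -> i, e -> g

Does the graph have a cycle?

DFS with white/gray/black marking, starting from a:
a gray
  p gray
  p black
  e gray
    g gray
      i gray
      i black
      o gray
      o black
    g black
    e→i: i black — skip
    h gray
    h black
    f gray
      f→h: h black — skip
    f black
  e black
  m gray
    m→i: i black — skip
  m black
a black
b gray
  b→m: m black — skip
b black
c gray
  c→g: g black — skip
  l gray
    n gray
    n black
    j gray
      j→i: i black — skip
    j black
    l→b: b black — skip
    l→o: o black — skip
  l black
c black
d gray
  k gray
    k→b: b black — skip
  k black
  d→a: a black — skip
  d→n: n black — skip
  d→f: f black — skip
  d→c: c black — skip
d black
Every edge goes to a white or black vertex — no back edge, so the graph is acyclic.

No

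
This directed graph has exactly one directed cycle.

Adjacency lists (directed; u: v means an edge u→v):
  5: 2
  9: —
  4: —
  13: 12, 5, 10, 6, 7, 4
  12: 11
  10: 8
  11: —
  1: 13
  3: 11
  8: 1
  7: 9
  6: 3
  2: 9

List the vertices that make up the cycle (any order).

1, 8, 10, 13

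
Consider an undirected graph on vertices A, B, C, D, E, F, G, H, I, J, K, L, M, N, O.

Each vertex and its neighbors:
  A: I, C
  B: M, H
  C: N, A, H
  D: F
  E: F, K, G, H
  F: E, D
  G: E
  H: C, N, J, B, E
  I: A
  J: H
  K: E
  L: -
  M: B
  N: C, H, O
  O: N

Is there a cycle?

Yes

DFS, tracking each vertex's parent; an edge to a visited non-parent vertex closes a cycle.
Start from J:
visit J (parent –)
  visit H (parent J)
    visit C (parent H)
      visit N (parent C)
        N–C: parent, skip
        N–H: H visited and ≠ parent → cycle
Cycle: H – C – N – H.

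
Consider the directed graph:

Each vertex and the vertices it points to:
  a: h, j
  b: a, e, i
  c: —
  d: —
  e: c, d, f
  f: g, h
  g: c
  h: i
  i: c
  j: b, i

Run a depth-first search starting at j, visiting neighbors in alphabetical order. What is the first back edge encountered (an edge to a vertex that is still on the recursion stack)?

a→j

DFS from j (visiting neighbors in alphabetical order); mark gray on enter, black on exit:
j gray
  b gray
    a gray
      h gray
        i gray
          c gray
          c black
        i black
      h black
      a→j: j is gray → back edge
First back edge: a → j.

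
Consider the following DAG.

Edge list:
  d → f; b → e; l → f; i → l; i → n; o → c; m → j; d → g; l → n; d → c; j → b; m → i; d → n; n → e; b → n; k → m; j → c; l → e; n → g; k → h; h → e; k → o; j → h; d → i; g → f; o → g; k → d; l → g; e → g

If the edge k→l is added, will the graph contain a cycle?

Adding k→l creates a cycle iff l can already reach k.
Explore from l: no path reaches k. The graph stays acyclic.

No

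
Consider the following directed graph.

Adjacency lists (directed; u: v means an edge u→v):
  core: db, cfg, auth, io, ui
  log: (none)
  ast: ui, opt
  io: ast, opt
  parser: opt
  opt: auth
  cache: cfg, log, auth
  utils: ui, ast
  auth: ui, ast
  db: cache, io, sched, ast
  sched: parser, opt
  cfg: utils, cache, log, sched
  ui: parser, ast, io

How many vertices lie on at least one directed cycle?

8

A vertex is on a directed cycle iff it belongs to a strongly connected component of size ≥ 2 (or has a self-loop).
The vertices on cycles are {io, ui, ast, cfg, opt, auth, cache, parser} — 8 in total.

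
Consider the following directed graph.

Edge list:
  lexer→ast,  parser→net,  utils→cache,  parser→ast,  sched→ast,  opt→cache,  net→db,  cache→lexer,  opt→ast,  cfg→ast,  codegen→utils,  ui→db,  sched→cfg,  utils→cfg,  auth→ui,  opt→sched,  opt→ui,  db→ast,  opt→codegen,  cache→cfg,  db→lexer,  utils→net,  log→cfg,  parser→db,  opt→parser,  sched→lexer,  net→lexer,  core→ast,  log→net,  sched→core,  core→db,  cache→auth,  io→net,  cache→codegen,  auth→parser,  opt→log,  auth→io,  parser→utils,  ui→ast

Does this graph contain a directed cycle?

Yes

DFS with white/gray/black marking, starting from lexer:
lexer gray
  ast gray
  ast black
lexer black
cache gray
  cfg gray
    cfg→ast: ast black — skip
  cfg black
  codegen gray
    utils gray
      net gray
        net→lexer: lexer black — skip
        db gray
          db→lexer: lexer black — skip
          db→ast: ast black — skip
        db black
      net black
      utils→cache: cache is gray → back edge
Back edge found, so a cycle exists: cache → codegen → utils → cache.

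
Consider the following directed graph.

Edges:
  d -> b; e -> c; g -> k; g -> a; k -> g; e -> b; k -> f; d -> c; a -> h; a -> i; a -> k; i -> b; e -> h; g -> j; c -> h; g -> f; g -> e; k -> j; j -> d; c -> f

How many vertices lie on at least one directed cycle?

3

A vertex is on a directed cycle iff it belongs to a strongly connected component of size ≥ 2 (or has a self-loop).
The vertices on cycles are {a, g, k} — 3 in total.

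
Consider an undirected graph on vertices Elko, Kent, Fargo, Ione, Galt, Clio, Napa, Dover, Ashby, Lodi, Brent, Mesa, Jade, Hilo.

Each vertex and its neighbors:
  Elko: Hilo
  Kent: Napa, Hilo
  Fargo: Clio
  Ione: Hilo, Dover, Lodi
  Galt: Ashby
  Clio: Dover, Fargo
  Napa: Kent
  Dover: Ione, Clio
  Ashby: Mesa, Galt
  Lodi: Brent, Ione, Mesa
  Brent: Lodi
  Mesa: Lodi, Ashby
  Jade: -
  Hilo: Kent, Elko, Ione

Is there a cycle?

No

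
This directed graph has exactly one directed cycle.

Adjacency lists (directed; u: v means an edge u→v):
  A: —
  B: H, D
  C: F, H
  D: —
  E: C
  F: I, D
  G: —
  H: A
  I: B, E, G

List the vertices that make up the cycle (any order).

C, E, F, I

DFS with gray/black marking from F:
F gray
  I gray
    B gray
      H gray
        A gray
        A black
      H black
      D gray
      D black
    B black
    E gray
      C gray
        C→F: F is gray → back edge
Back edge closes the cycle F → I → E → C → F; its vertices are {C, E, F, I}.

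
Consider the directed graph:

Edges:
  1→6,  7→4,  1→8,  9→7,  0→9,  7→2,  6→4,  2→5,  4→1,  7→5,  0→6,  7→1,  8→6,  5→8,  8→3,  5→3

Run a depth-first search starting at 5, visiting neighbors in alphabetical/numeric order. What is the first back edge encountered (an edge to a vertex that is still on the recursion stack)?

DFS from 5 (visiting neighbors in alphabetical/numeric order); mark gray on enter, black on exit:
5 gray
  3 gray
  3 black
  8 gray
    8→3: 3 black — skip
    6 gray
      4 gray
        1 gray
          1→6: 6 is gray → back edge
First back edge: 1 → 6.

1→6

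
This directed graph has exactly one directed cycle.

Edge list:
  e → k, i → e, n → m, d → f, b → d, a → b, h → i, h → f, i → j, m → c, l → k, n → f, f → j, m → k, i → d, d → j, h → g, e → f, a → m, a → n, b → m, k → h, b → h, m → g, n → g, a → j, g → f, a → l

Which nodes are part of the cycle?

DFS with gray/black marking from h:
h gray
  g gray
    f gray
      j gray
      j black
    f black
  g black
  h→f: f black — skip
  i gray
    e gray
      e→f: f black — skip
      k gray
        k→h: h is gray → back edge
Back edge closes the cycle h → i → e → k → h; its vertices are {e, h, i, k}.

e, h, i, k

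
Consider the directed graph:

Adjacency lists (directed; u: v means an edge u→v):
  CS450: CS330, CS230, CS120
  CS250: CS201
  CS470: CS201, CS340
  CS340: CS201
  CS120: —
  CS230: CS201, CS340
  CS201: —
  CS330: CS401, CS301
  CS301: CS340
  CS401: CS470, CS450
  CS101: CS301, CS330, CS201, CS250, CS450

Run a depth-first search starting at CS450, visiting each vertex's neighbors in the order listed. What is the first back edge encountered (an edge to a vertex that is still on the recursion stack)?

CS401→CS450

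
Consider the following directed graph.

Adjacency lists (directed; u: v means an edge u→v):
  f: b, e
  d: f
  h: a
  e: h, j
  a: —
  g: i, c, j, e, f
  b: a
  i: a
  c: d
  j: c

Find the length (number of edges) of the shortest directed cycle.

5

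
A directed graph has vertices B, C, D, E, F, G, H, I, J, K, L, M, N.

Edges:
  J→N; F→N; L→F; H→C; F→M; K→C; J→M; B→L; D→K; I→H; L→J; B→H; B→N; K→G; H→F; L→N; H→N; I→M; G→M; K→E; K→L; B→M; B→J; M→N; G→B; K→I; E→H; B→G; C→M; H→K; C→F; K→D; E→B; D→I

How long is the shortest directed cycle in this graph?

2

For each vertex v, BFS finds the shortest path from v back to v.
The shortest such closed walk is K → D → K, length 2.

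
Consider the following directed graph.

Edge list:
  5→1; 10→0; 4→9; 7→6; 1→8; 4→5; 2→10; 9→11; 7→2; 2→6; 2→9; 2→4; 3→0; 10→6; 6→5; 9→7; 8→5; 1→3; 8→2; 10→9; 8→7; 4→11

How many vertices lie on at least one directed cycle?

9

A vertex is on a directed cycle iff it belongs to a strongly connected component of size ≥ 2 (or has a self-loop).
The vertices on cycles are {1, 2, 4, 5, 6, 7, 8, 9, 10} — 9 in total.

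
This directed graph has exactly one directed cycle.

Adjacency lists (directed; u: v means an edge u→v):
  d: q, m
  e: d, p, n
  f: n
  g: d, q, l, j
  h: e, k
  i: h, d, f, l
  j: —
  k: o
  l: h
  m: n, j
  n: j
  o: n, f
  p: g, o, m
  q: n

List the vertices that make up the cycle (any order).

e, g, h, l, p

DFS with gray/black marking from h:
h gray
  e gray
    d gray
      q gray
        n gray
          j gray
          j black
        n black
      q black
      m gray
        m→n: n black — skip
        m→j: j black — skip
      m black
    d black
    p gray
      g gray
        g→d: d black — skip
        g→q: q black — skip
        l gray
          l→h: h is gray → back edge
Back edge closes the cycle h → e → p → g → l → h; its vertices are {e, g, h, l, p}.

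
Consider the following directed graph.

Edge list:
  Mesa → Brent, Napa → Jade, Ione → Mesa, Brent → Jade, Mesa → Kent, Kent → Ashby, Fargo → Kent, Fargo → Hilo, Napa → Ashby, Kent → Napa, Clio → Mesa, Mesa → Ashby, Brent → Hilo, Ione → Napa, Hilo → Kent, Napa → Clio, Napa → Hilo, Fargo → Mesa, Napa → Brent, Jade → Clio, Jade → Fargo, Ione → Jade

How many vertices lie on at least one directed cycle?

8

A vertex is on a directed cycle iff it belongs to a strongly connected component of size ≥ 2 (or has a self-loop).
The vertices on cycles are {Clio, Hilo, Jade, Kent, Mesa, Napa, Brent, Fargo} — 8 in total.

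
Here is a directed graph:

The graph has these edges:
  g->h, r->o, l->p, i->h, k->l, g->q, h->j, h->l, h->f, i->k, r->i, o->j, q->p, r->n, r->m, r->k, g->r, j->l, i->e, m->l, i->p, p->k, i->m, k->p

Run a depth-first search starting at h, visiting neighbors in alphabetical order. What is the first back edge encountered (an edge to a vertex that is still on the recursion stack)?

DFS from h (visiting neighbors in alphabetical order); mark gray on enter, black on exit:
h gray
  f gray
  f black
  j gray
    l gray
      p gray
        k gray
          k→l: l is gray → back edge
First back edge: k → l.

k→l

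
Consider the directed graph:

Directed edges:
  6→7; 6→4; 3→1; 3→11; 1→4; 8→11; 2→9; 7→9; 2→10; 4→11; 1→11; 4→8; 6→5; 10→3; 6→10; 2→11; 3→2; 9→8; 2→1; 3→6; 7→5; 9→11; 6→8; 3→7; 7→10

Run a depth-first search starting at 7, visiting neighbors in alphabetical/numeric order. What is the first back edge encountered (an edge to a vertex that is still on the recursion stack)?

2->10

DFS from 7 (visiting neighbors in alphabetical/numeric order); mark gray on enter, black on exit:
7 gray
  5 gray
  5 black
  9 gray
    8 gray
      11 gray
      11 black
    8 black
    9→11: 11 black — skip
  9 black
  10 gray
    3 gray
      1 gray
        4 gray
          4→8: 8 black — skip
          4→11: 11 black — skip
        4 black
        1→11: 11 black — skip
      1 black
      2 gray
        2→1: 1 black — skip
        2→9: 9 black — skip
        2→10: 10 is gray → back edge
First back edge: 2 → 10.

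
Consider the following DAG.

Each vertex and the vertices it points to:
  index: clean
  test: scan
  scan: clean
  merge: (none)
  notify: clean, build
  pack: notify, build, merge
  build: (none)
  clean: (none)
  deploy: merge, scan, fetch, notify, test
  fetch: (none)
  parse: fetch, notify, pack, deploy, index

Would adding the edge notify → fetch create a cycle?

No

Adding notify→fetch creates a cycle iff fetch can already reach notify.
Explore from fetch: no path reaches notify. The graph stays acyclic.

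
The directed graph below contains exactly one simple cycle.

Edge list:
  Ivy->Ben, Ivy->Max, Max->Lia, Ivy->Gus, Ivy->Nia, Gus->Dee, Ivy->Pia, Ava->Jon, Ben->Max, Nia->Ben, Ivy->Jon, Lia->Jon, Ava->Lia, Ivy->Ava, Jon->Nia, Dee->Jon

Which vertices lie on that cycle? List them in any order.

Ben, Jon, Lia, Max, Nia

DFS with gray/black marking from Nia:
Nia gray
  Ben gray
    Max gray
      Lia gray
        Jon gray
          Jon→Nia: Nia is gray → back edge
Back edge closes the cycle Nia → Ben → Max → Lia → Jon → Nia; its vertices are {Ben, Jon, Lia, Max, Nia}.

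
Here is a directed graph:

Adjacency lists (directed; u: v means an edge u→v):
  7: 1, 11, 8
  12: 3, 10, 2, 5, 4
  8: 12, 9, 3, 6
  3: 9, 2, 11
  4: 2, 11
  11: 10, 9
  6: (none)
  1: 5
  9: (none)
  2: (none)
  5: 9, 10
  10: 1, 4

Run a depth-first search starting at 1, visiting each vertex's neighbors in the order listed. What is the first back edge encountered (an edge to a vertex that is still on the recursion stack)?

DFS from 1 (visiting each vertex's neighbors in the order listed); mark gray on enter, black on exit:
1 gray
  5 gray
    9 gray
    9 black
    10 gray
      10→1: 1 is gray → back edge
First back edge: 10 → 1.

10→1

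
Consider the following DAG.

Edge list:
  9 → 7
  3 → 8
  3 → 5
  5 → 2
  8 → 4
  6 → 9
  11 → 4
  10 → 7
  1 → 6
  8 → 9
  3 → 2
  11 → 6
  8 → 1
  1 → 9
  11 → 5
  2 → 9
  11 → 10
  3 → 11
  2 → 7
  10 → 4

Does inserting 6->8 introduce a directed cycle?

Yes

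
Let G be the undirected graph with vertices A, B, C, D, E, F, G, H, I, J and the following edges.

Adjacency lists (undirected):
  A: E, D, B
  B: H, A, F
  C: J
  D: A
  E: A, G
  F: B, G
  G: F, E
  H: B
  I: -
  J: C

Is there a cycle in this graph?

Yes

DFS, tracking each vertex's parent; an edge to a visited non-parent vertex closes a cycle.
Start from G:
visit G (parent –)
  visit F (parent G)
    visit B (parent F)
      visit H (parent B)
        H–B: parent, skip
      visit A (parent B)
        visit E (parent A)
          E–A: parent, skip
          E–G: G visited and ≠ parent → cycle
Cycle: G – F – B – A – E – G.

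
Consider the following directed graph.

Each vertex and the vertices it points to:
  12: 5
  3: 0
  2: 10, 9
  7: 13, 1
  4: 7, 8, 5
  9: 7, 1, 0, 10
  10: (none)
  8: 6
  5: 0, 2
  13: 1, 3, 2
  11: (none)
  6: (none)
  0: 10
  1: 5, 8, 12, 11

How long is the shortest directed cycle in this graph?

For each vertex v, BFS finds the shortest path from v back to v.
The shortest such closed walk is 7 → 13 → 2 → 9 → 7, length 4.

4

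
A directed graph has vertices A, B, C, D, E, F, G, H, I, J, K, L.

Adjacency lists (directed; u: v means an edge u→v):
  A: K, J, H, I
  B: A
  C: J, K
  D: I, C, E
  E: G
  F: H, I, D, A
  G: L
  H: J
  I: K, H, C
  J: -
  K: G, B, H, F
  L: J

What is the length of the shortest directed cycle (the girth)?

For each vertex v, BFS finds the shortest path from v back to v.
The shortest such closed walk is K → B → A → K, length 3.

3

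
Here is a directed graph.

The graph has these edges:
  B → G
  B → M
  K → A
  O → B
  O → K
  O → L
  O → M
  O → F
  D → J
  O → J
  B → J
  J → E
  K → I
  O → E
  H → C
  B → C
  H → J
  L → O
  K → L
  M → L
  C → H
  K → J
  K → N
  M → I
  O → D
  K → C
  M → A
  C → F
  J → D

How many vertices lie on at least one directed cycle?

A vertex is on a directed cycle iff it belongs to a strongly connected component of size ≥ 2 (or has a self-loop).
The vertices on cycles are {B, C, D, H, J, K, L, M, O} — 9 in total.

9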